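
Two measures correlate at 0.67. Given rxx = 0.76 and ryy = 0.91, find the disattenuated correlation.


r_corrected = rxy / sqrt(rxx * ryy)
= 0.67 / sqrt(0.76 * 0.91)
= 0.67 / sqrt(0.6916)
= 0.67 / 0.831625
r_corrected = 0.8057

0.8057


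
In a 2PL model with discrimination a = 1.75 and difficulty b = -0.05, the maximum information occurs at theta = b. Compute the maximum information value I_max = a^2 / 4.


For 2PL, max info at theta = b = -0.05
I_max = a^2 / 4 = 1.75^2 / 4
= 3.0625 / 4
I_max = 0.7656

0.7656


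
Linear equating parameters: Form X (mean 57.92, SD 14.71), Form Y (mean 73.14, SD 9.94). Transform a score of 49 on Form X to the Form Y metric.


slope = SD_Y / SD_X = 9.94 / 14.71 ~ 0.6757
intercept = mean_Y - slope * mean_X = 73.14 - (9.94 / 14.71) * 57.92 ~ 34.0017
Y = slope * X + intercept. To avoid rounding drift from the rounded slope/intercept, evaluate the equivalent form Y = mean_Y + SD_Y * (X - mean_X) / SD_X at full precision:
Y = 73.14 + 9.94 * (49 - 57.92) / 14.71
Y = 73.14 - 9.94 * 8.92 / 14.71
Y = 73.14 - 88.6648 / 14.71
Y = 73.14 - 6.0275
Y = 67.1125

67.1125


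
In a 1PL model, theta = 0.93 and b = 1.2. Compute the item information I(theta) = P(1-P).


P = 1/(1+exp(-(0.93-1.2))) = 0.4329
I = P*(1-P) = 0.4329 * 0.5671
I = 0.2455

0.2455


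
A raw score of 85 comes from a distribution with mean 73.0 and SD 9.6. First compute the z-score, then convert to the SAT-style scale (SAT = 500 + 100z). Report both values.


z = (X - mean) / SD = (85 - 73.0) / 9.6
z = 12.0 / 9.6
z = 1.25
SAT-scale = SAT = 500 + 100z
Carry z at full precision (z = 12.0 / 9.6) into the conversion:
SAT-scale = 500 + 100 * (12.0 / 9.6) = 500 + 1200 / 9.6
SAT-scale = 500 + 125.0
SAT-scale = 625.0

625.0


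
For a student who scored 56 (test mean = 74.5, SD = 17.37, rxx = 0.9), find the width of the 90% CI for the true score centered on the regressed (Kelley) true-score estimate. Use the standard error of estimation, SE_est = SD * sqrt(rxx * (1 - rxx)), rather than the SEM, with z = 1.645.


True score estimate = 0.9*56 + 0.1*74.5 = 57.85
SE_est = SD * sqrt(rxx * (1 - rxx)) = 17.37 * sqrt(0.9 * 0.1) = 17.37 * sqrt(0.09) = 5.211
CI = T_est +/- z * SE_est, so width = 2 * z * SE_est = 2 * 1.645 * 5.211
Width = 17.1442

17.1442


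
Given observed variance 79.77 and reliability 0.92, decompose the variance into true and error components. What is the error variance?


var_true = rxx * var_obs = 0.92 * 79.77 = 73.3884
var_error = var_obs - var_true
var_error = 79.77 - 73.3884
var_error = 6.3816

6.3816


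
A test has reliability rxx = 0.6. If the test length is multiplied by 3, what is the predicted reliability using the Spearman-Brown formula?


r_new = (n * rxx) / (1 + (n-1) * rxx)
r_new = (3 * 0.6) / (1 + 2 * 0.6)
r_new = 1.8 / 2.2
r_new = 0.8182

0.8182


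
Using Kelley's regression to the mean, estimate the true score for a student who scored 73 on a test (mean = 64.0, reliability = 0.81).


T_est = rxx * X + (1 - rxx) * mean
T_est = 0.81 * 73 + 0.19 * 64.0
T_est = 59.13 + 12.16
T_est = 71.29

71.29


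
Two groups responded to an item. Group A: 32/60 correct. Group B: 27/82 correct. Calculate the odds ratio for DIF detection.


Odds_A = 32/28 = 1.1429
Odds_B = 27/55 = 0.4909
OR = Odds_A / Odds_B = 1.1429 / 0.4909
Exactly, OR = (32 * 55) / (28 * 27) = 1760 / 756
OR = 2.328

2.328


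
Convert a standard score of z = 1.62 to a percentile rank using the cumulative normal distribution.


CDF(z) = 0.5 * (1 + erf(z/sqrt(2)))
erf(1.1455) = 0.8948
CDF = 0.9474
Percentile rank = 0.9474 * 100 = 94.74

94.74


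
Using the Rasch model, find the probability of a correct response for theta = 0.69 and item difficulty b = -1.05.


theta - b = 0.69 - -1.05 = 1.74
exp(-(theta - b)) = exp(-1.74) = 0.1755
P = 1 / (1 + 0.1755)
P = 0.8507

0.8507


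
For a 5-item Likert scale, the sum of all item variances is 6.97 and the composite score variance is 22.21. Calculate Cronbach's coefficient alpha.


alpha = (k/(k-1)) * (1 - sum(si^2)/s_total^2)
= (5/4) * (1 - 6.97/22.21)
alpha = 0.8577

0.8577


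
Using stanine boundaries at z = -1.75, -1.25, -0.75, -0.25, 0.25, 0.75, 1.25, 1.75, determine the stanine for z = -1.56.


Stanine boundaries: [-1.75, -1.25, -0.75, -0.25, 0.25, 0.75, 1.25, 1.75]
z = -1.56
Check each boundary:
  z >= -1.75 -> could be stanine 2
  z < -1.25
  z < -0.75
  z < -0.25
  z < 0.25
  z < 0.75
  z < 1.25
  z < 1.75
Highest qualifying boundary gives stanine = 2

2


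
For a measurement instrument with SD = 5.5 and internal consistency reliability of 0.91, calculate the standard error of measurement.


SEM = SD * sqrt(1 - rxx)
SEM = 5.5 * sqrt(1 - 0.91)
SEM = 5.5 * sqrt(0.09) = 5.5 * 0.3
SEM = 1.65

1.65


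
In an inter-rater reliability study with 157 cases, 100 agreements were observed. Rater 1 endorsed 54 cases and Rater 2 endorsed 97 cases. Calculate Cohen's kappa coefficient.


P_o = 100/157 = 0.636943
P_e = (54*97 + 103*60) / 24649 = 0.463224
kappa = (P_o - P_e) / (1 - P_e)
kappa = (0.636943 - 0.463224) / (1 - 0.463224)
kappa = 0.3236

0.3236


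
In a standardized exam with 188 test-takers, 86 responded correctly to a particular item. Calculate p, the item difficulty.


Item difficulty p = number correct / total examinees
p = 86 / 188
p = 0.4574

0.4574


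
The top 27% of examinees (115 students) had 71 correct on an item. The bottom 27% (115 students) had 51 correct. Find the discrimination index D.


p_upper = 71/115 = 0.6174
p_lower = 51/115 = 0.4435
D = 0.6174 - 0.4435 = 0.1739

0.1739


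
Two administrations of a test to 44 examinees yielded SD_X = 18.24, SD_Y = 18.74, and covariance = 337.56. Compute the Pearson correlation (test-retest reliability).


r = cov(X,Y) / (SD_X * SD_Y)
r = 337.56 / (18.24 * 18.74)
r = 337.56 / 341.8176
r = 0.9875

0.9875


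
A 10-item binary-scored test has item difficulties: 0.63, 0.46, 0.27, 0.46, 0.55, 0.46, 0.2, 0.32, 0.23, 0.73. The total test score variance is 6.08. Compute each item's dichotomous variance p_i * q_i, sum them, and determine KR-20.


For each item, compute p_i * q_i:
  Item 1: 0.63 * 0.37 = 0.2331
  Item 2: 0.46 * 0.54 = 0.2484
  Item 3: 0.27 * 0.73 = 0.1971
  Item 4: 0.46 * 0.54 = 0.2484
  Item 5: 0.55 * 0.45 = 0.2475
  Item 6: 0.46 * 0.54 = 0.2484
  Item 7: 0.2 * 0.8 = 0.16
  Item 8: 0.32 * 0.68 = 0.2176
  Item 9: 0.23 * 0.77 = 0.1771
  Item 10: 0.73 * 0.27 = 0.1971
Sum(p_i * q_i) = 0.2331 + 0.2484 + 0.1971 + 0.2484 + 0.2475 + 0.2484 + 0.16 + 0.2176 + 0.1771 + 0.1971 = 2.1747
KR-20 = (k/(k-1)) * (1 - Sum(p_i*q_i) / Var_total)
= (10/9) * (1 - 2.1747/6.08)
= 1.1111 * 0.6423
KR-20 = 0.7137

0.7137


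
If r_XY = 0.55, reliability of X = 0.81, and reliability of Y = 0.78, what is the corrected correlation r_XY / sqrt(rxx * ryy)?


r_corrected = rxy / sqrt(rxx * ryy)
= 0.55 / sqrt(0.81 * 0.78)
= 0.55 / sqrt(0.6318)
= 0.55 / 0.794858
r_corrected = 0.6919

0.6919


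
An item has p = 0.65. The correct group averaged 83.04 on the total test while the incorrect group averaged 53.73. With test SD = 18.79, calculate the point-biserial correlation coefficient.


q = 1 - p = 0.35
rpb = ((M1 - M0) / SD) * sqrt(p * q)
rpb = ((83.04 - 53.73) / 18.79) * sqrt(0.65 * 0.35)
rpb = 0.744

0.744


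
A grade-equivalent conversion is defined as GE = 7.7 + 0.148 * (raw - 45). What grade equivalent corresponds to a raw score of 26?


raw - median = 26 - 45 = -19
slope * diff = 0.148 * -19 = -2.812
GE = 7.7 + -2.812
GE = 4.888

4.888


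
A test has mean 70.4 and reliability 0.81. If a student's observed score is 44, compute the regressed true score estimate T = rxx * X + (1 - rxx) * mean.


T_est = rxx * X + (1 - rxx) * mean
T_est = 0.81 * 44 + 0.19 * 70.4
T_est = 35.64 + 13.376
T_est = 49.016

49.016


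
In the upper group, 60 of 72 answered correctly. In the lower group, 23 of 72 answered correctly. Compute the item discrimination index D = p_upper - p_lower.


p_upper = 60/72 = 0.8333
p_lower = 23/72 = 0.3194
D = 0.8333 - 0.3194 = 0.5139

0.5139


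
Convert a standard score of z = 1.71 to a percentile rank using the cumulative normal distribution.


CDF(z) = 0.5 * (1 + erf(z/sqrt(2)))
erf(1.2092) = 0.9127
CDF = 0.9564
Percentile rank = 0.9564 * 100 = 95.64

95.64


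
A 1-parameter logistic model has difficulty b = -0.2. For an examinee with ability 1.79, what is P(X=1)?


theta - b = 1.79 - -0.2 = 1.99
exp(-(theta - b)) = exp(-1.99) = 0.1367
P = 1 / (1 + 0.1367)
P = 0.8797

0.8797


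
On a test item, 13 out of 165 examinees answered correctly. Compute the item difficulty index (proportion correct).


Item difficulty p = number correct / total examinees
p = 13 / 165
p = 0.0788

0.0788


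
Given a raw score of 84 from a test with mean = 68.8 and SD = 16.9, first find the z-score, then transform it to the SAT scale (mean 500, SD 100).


z = (X - mean) / SD = (84 - 68.8) / 16.9
z = 15.2 / 16.9
z = 0.8994
SAT-scale = SAT = 500 + 100z
Carry z at full precision (z = 15.2 / 16.9) into the conversion:
SAT-scale = 500 + 100 * (15.2 / 16.9) = 500 + 1520 / 16.9
SAT-scale = 500 + 89.9408
SAT-scale = 589.9408

589.9408


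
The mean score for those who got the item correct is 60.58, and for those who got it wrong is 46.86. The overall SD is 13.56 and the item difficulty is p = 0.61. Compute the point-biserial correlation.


q = 1 - p = 0.39
rpb = ((M1 - M0) / SD) * sqrt(p * q)
rpb = ((60.58 - 46.86) / 13.56) * sqrt(0.61 * 0.39)
rpb = 0.4935

0.4935


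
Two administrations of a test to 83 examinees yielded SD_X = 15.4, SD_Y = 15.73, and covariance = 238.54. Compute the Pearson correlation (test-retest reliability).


r = cov(X,Y) / (SD_X * SD_Y)
r = 238.54 / (15.4 * 15.73)
r = 238.54 / 242.242
r = 0.9847

0.9847


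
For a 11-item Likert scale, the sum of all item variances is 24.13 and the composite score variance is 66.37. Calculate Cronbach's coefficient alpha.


alpha = (k/(k-1)) * (1 - sum(si^2)/s_total^2)
= (11/10) * (1 - 24.13/66.37)
alpha = 0.7001

0.7001


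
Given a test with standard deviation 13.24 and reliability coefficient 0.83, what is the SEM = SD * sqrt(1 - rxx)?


SEM = SD * sqrt(1 - rxx)
SEM = 13.24 * sqrt(1 - 0.83)
SEM = 13.24 * sqrt(0.17) = 13.24 * 0.412311
SEM = 5.459

5.459


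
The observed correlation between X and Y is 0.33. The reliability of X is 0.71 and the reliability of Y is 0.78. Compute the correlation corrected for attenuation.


r_corrected = rxy / sqrt(rxx * ryy)
= 0.33 / sqrt(0.71 * 0.78)
= 0.33 / sqrt(0.5538)
= 0.33 / 0.744177
r_corrected = 0.4434

0.4434


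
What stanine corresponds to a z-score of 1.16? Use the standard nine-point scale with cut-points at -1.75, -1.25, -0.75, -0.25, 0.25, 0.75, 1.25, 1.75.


Stanine boundaries: [-1.75, -1.25, -0.75, -0.25, 0.25, 0.75, 1.25, 1.75]
z = 1.16
Check each boundary:
  z >= -1.75 -> could be stanine 2
  z >= -1.25 -> could be stanine 3
  z >= -0.75 -> could be stanine 4
  z >= -0.25 -> could be stanine 5
  z >= 0.25 -> could be stanine 6
  z >= 0.75 -> could be stanine 7
  z < 1.25
  z < 1.75
Highest qualifying boundary gives stanine = 7

7


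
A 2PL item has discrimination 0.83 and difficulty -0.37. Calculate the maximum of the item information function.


For 2PL, max info at theta = b = -0.37
I_max = a^2 / 4 = 0.83^2 / 4
= 0.6889 / 4
I_max = 0.1722

0.1722


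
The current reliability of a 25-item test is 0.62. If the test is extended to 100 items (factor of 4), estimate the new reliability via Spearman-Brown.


r_new = (n * rxx) / (1 + (n-1) * rxx)
r_new = (4 * 0.62) / (1 + 3 * 0.62)
r_new = 2.48 / 2.86
r_new = 0.8671

0.8671


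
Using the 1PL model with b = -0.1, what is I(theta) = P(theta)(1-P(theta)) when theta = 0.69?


P = 1/(1+exp(-(0.69--0.1))) = 0.6878
I = P*(1-P) = 0.6878 * 0.3122
I = 0.2147

0.2147


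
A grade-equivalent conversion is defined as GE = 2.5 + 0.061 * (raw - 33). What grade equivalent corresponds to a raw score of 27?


raw - median = 27 - 33 = -6
slope * diff = 0.061 * -6 = -0.366
GE = 2.5 + -0.366
GE = 2.134

2.134


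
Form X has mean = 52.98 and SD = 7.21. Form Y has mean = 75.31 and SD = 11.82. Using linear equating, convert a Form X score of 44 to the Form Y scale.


slope = SD_Y / SD_X = 11.82 / 7.21 ~ 1.6394
intercept = mean_Y - slope * mean_X = 75.31 - (11.82 / 7.21) * 52.98 ~ -11.5449
Y = slope * X + intercept. To avoid rounding drift from the rounded slope/intercept, evaluate the equivalent form Y = mean_Y + SD_Y * (X - mean_X) / SD_X at full precision:
Y = 75.31 + 11.82 * (44 - 52.98) / 7.21
Y = 75.31 - 11.82 * 8.98 / 7.21
Y = 75.31 - 106.1436 / 7.21
Y = 75.31 - 14.7217
Y = 60.5883

60.5883


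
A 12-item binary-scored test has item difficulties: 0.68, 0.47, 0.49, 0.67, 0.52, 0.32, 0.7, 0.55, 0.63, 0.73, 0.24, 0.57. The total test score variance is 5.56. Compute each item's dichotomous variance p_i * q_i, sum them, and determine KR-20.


For each item, compute p_i * q_i:
  Item 1: 0.68 * 0.32 = 0.2176
  Item 2: 0.47 * 0.53 = 0.2491
  Item 3: 0.49 * 0.51 = 0.2499
  Item 4: 0.67 * 0.33 = 0.2211
  Item 5: 0.52 * 0.48 = 0.2496
  Item 6: 0.32 * 0.68 = 0.2176
  Item 7: 0.7 * 0.3 = 0.21
  Item 8: 0.55 * 0.45 = 0.2475
  Item 9: 0.63 * 0.37 = 0.2331
  Item 10: 0.73 * 0.27 = 0.1971
  Item 11: 0.24 * 0.76 = 0.1824
  Item 12: 0.57 * 0.43 = 0.2451
Sum(p_i * q_i) = 0.2176 + 0.2491 + 0.2499 + 0.2211 + 0.2496 + 0.2176 + 0.21 + 0.2475 + 0.2331 + 0.1971 + 0.1824 + 0.2451 = 2.7201
KR-20 = (k/(k-1)) * (1 - Sum(p_i*q_i) / Var_total)
= (12/11) * (1 - 2.7201/5.56)
= 1.0909 * 0.5108
KR-20 = 0.5572

0.5572


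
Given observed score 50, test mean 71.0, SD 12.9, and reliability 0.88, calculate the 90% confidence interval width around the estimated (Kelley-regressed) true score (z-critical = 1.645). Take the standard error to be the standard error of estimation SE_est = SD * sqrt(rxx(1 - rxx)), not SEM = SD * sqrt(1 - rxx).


True score estimate = 0.88*50 + 0.12*71.0 = 52.52
SE_est = SD * sqrt(rxx * (1 - rxx)) = 12.9 * sqrt(0.88 * 0.12) = 12.9 * sqrt(0.1056) = 4.192004
CI = T_est +/- z * SE_est, so width = 2 * z * SE_est = 2 * 1.645 * 4.192004
Width = 13.7917

13.7917


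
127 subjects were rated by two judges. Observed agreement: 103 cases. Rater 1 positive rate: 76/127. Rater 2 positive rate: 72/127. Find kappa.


P_o = 103/127 = 0.811024
P_e = (76*72 + 51*55) / 16129 = 0.513175
kappa = (P_o - P_e) / (1 - P_e)
kappa = (0.811024 - 0.513175) / (1 - 0.513175)
kappa = 0.6118

0.6118


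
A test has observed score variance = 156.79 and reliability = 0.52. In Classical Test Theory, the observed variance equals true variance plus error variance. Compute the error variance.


var_true = rxx * var_obs = 0.52 * 156.79 = 81.5308
var_error = var_obs - var_true
var_error = 156.79 - 81.5308
var_error = 75.2592

75.2592


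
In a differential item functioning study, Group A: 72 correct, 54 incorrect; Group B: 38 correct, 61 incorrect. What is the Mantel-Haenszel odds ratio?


Odds_A = 72/54 = 1.3333
Odds_B = 38/61 = 0.623
OR = Odds_A / Odds_B = 1.3333 / 0.623
Exactly, OR = (72 * 61) / (54 * 38) = 4392 / 2052
OR = 2.1404

2.1404


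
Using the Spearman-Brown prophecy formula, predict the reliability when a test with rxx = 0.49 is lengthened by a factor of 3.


r_new = (n * rxx) / (1 + (n-1) * rxx)
r_new = (3 * 0.49) / (1 + 2 * 0.49)
r_new = 1.47 / 1.98
r_new = 0.7424

0.7424


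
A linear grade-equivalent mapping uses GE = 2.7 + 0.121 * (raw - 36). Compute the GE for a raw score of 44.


raw - median = 44 - 36 = 8
slope * diff = 0.121 * 8 = 0.968
GE = 2.7 + 0.968
GE = 3.668

3.668


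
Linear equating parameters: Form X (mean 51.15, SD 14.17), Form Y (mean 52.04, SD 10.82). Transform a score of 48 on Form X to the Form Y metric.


slope = SD_Y / SD_X = 10.82 / 14.17 ~ 0.7636
intercept = mean_Y - slope * mean_X = 52.04 - (10.82 / 14.17) * 51.15 ~ 12.9826
Y = slope * X + intercept. To avoid rounding drift from the rounded slope/intercept, evaluate the equivalent form Y = mean_Y + SD_Y * (X - mean_X) / SD_X at full precision:
Y = 52.04 + 10.82 * (48 - 51.15) / 14.17
Y = 52.04 - 10.82 * 3.15 / 14.17
Y = 52.04 - 34.083 / 14.17
Y = 52.04 - 2.4053
Y = 49.6347

49.6347


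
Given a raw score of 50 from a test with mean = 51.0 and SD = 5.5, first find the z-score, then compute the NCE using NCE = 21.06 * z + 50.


z = (X - mean) / SD = (50 - 51.0) / 5.5
z = -1.0 / 5.5
z = -0.1818
NCE = NCE = 21.06z + 50
Carry z at full precision (z = -1.0 / 5.5) into the conversion:
NCE = 21.06 * (-1.0 / 5.5) + 50 = -21.06 / 5.5 + 50
NCE = -3.8291 + 50
NCE = 46.1709

46.1709


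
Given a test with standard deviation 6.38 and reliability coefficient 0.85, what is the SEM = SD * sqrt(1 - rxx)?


SEM = SD * sqrt(1 - rxx)
SEM = 6.38 * sqrt(1 - 0.85)
SEM = 6.38 * sqrt(0.15) = 6.38 * 0.387298
SEM = 2.471

2.471


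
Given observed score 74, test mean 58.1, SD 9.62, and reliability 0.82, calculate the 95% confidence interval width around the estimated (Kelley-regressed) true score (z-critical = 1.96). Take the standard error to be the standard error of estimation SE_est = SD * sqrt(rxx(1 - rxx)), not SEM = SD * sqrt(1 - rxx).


True score estimate = 0.82*74 + 0.18*58.1 = 71.138
SE_est = SD * sqrt(rxx * (1 - rxx)) = 9.62 * sqrt(0.82 * 0.18) = 9.62 * sqrt(0.1476) = 3.695883
CI = T_est +/- z * SE_est, so width = 2 * z * SE_est = 2 * 1.96 * 3.695883
Width = 14.4879

14.4879


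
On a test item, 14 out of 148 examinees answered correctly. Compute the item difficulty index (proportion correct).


Item difficulty p = number correct / total examinees
p = 14 / 148
p = 0.0946

0.0946


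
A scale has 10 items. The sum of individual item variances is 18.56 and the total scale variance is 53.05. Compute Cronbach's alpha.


alpha = (k/(k-1)) * (1 - sum(si^2)/s_total^2)
= (10/9) * (1 - 18.56/53.05)
alpha = 0.7224

0.7224


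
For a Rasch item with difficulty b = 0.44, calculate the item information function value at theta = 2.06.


P = 1/(1+exp(-(2.06-0.44))) = 0.8348
I = P*(1-P) = 0.8348 * 0.1652
I = 0.1379

0.1379


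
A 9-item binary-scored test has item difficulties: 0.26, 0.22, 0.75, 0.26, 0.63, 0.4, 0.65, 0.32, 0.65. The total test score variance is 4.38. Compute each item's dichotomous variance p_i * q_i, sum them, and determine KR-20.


For each item, compute p_i * q_i:
  Item 1: 0.26 * 0.74 = 0.1924
  Item 2: 0.22 * 0.78 = 0.1716
  Item 3: 0.75 * 0.25 = 0.1875
  Item 4: 0.26 * 0.74 = 0.1924
  Item 5: 0.63 * 0.37 = 0.2331
  Item 6: 0.4 * 0.6 = 0.24
  Item 7: 0.65 * 0.35 = 0.2275
  Item 8: 0.32 * 0.68 = 0.2176
  Item 9: 0.65 * 0.35 = 0.2275
Sum(p_i * q_i) = 0.1924 + 0.1716 + 0.1875 + 0.1924 + 0.2331 + 0.24 + 0.2275 + 0.2176 + 0.2275 = 1.8896
KR-20 = (k/(k-1)) * (1 - Sum(p_i*q_i) / Var_total)
= (9/8) * (1 - 1.8896/4.38)
= 1.125 * 0.5686
KR-20 = 0.6397

0.6397


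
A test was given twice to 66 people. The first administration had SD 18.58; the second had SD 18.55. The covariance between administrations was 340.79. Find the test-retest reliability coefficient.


r = cov(X,Y) / (SD_X * SD_Y)
r = 340.79 / (18.58 * 18.55)
r = 340.79 / 344.659
r = 0.9888

0.9888


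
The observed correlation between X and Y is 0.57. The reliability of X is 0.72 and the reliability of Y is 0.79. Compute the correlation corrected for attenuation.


r_corrected = rxy / sqrt(rxx * ryy)
= 0.57 / sqrt(0.72 * 0.79)
= 0.57 / sqrt(0.5688)
= 0.57 / 0.754188
r_corrected = 0.7558

0.7558


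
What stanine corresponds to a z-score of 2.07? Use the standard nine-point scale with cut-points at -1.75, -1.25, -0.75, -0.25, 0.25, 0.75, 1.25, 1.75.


Stanine boundaries: [-1.75, -1.25, -0.75, -0.25, 0.25, 0.75, 1.25, 1.75]
z = 2.07
Check each boundary:
  z >= -1.75 -> could be stanine 2
  z >= -1.25 -> could be stanine 3
  z >= -0.75 -> could be stanine 4
  z >= -0.25 -> could be stanine 5
  z >= 0.25 -> could be stanine 6
  z >= 0.75 -> could be stanine 7
  z >= 1.25 -> could be stanine 8
  z >= 1.75 -> could be stanine 9
Highest qualifying boundary gives stanine = 9

9


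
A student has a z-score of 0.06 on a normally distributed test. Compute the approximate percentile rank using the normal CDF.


CDF(z) = 0.5 * (1 + erf(z/sqrt(2)))
erf(0.0424) = 0.0478
CDF = 0.5239
Percentile rank = 0.5239 * 100 = 52.39

52.39


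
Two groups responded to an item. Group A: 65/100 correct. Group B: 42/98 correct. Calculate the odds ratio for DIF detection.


Odds_A = 65/35 = 1.8571
Odds_B = 42/56 = 0.75
OR = Odds_A / Odds_B = 1.8571 / 0.75
Exactly, OR = (65 * 56) / (35 * 42) = 3640 / 1470
OR = 2.4762

2.4762


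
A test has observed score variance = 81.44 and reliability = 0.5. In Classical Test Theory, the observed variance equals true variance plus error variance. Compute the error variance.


var_true = rxx * var_obs = 0.5 * 81.44 = 40.72
var_error = var_obs - var_true
var_error = 81.44 - 40.72
var_error = 40.72

40.72


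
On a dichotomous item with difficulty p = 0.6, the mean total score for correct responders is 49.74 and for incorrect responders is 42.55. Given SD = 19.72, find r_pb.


q = 1 - p = 0.4
rpb = ((M1 - M0) / SD) * sqrt(p * q)
rpb = ((49.74 - 42.55) / 19.72) * sqrt(0.6 * 0.4)
rpb = 0.1786

0.1786


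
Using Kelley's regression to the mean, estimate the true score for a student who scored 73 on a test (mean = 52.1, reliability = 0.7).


T_est = rxx * X + (1 - rxx) * mean
T_est = 0.7 * 73 + 0.3 * 52.1
T_est = 51.1 + 15.63
T_est = 66.73

66.73


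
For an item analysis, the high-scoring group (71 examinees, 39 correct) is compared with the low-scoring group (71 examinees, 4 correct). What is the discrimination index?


p_upper = 39/71 = 0.5493
p_lower = 4/71 = 0.0563
D = 0.5493 - 0.0563 = 0.493

0.493


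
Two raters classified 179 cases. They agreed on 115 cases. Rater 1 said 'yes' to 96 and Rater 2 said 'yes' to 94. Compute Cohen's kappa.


P_o = 115/179 = 0.642458
P_e = (96*94 + 83*85) / 32041 = 0.501826
kappa = (P_o - P_e) / (1 - P_e)
kappa = (0.642458 - 0.501826) / (1 - 0.501826)
kappa = 0.2823

0.2823


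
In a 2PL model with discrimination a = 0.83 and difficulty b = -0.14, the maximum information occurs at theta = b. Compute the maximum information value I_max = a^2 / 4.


For 2PL, max info at theta = b = -0.14
I_max = a^2 / 4 = 0.83^2 / 4
= 0.6889 / 4
I_max = 0.1722

0.1722


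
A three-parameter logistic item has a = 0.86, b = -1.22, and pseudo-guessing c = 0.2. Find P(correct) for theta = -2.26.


logit = 0.86*(-2.26 - -1.22) = -0.8944
P* = 1/(1 + exp(--0.8944)) = 0.2902
P = 0.2 + (1 - 0.2) * 0.2902
P = 0.4322

0.4322


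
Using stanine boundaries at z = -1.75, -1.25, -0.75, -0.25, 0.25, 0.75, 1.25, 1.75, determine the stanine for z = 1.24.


Stanine boundaries: [-1.75, -1.25, -0.75, -0.25, 0.25, 0.75, 1.25, 1.75]
z = 1.24
Check each boundary:
  z >= -1.75 -> could be stanine 2
  z >= -1.25 -> could be stanine 3
  z >= -0.75 -> could be stanine 4
  z >= -0.25 -> could be stanine 5
  z >= 0.25 -> could be stanine 6
  z >= 0.75 -> could be stanine 7
  z < 1.25
  z < 1.75
Highest qualifying boundary gives stanine = 7

7


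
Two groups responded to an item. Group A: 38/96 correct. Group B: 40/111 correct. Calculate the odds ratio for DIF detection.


Odds_A = 38/58 = 0.6552
Odds_B = 40/71 = 0.5634
OR = Odds_A / Odds_B = 0.6552 / 0.5634
Exactly, OR = (38 * 71) / (58 * 40) = 2698 / 2320
OR = 1.1629

1.1629


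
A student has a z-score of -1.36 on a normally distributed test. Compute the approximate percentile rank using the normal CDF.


CDF(z) = 0.5 * (1 + erf(z/sqrt(2)))
erf(-0.9617) = -0.8262
CDF = 0.0869
Percentile rank = 0.0869 * 100 = 8.69

8.69


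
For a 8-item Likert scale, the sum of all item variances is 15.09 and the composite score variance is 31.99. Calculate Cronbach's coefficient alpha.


alpha = (k/(k-1)) * (1 - sum(si^2)/s_total^2)
= (8/7) * (1 - 15.09/31.99)
alpha = 0.6038

0.6038


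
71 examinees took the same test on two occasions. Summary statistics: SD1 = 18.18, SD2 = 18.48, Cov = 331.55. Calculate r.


r = cov(X,Y) / (SD_X * SD_Y)
r = 331.55 / (18.18 * 18.48)
r = 331.55 / 335.9664
r = 0.9869

0.9869


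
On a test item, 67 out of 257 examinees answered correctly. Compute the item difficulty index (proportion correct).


Item difficulty p = number correct / total examinees
p = 67 / 257
p = 0.2607

0.2607


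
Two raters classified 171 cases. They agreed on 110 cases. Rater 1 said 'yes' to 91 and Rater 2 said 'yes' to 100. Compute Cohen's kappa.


P_o = 110/171 = 0.643275
P_e = (91*100 + 80*71) / 29241 = 0.505455
kappa = (P_o - P_e) / (1 - P_e)
kappa = (0.643275 - 0.505455) / (1 - 0.505455)
kappa = 0.2787

0.2787


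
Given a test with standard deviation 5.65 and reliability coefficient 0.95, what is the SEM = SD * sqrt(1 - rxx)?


SEM = SD * sqrt(1 - rxx)
SEM = 5.65 * sqrt(1 - 0.95)
SEM = 5.65 * sqrt(0.05) = 5.65 * 0.223607
SEM = 1.2634

1.2634


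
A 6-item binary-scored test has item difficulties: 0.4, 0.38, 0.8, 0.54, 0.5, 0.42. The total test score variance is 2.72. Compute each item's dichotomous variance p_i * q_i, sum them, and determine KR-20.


For each item, compute p_i * q_i:
  Item 1: 0.4 * 0.6 = 0.24
  Item 2: 0.38 * 0.62 = 0.2356
  Item 3: 0.8 * 0.2 = 0.16
  Item 4: 0.54 * 0.46 = 0.2484
  Item 5: 0.5 * 0.5 = 0.25
  Item 6: 0.42 * 0.58 = 0.2436
Sum(p_i * q_i) = 0.24 + 0.2356 + 0.16 + 0.2484 + 0.25 + 0.2436 = 1.3776
KR-20 = (k/(k-1)) * (1 - Sum(p_i*q_i) / Var_total)
= (6/5) * (1 - 1.3776/2.72)
= 1.2 * 0.4935
KR-20 = 0.5922

0.5922


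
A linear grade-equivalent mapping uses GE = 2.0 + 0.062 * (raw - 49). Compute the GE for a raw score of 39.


raw - median = 39 - 49 = -10
slope * diff = 0.062 * -10 = -0.62
GE = 2.0 + -0.62
GE = 1.38

1.38


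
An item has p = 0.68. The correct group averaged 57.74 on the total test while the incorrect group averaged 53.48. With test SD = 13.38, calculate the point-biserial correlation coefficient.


q = 1 - p = 0.32
rpb = ((M1 - M0) / SD) * sqrt(p * q)
rpb = ((57.74 - 53.48) / 13.38) * sqrt(0.68 * 0.32)
rpb = 0.1485

0.1485


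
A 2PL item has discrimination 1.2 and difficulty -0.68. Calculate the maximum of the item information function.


For 2PL, max info at theta = b = -0.68
I_max = a^2 / 4 = 1.2^2 / 4
= 1.44 / 4
I_max = 0.36

0.36


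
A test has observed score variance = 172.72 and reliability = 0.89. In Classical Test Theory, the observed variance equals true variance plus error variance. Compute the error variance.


var_true = rxx * var_obs = 0.89 * 172.72 = 153.7208
var_error = var_obs - var_true
var_error = 172.72 - 153.7208
var_error = 18.9992

18.9992


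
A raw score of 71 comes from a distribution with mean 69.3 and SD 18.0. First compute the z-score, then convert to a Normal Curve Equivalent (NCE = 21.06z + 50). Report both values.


z = (X - mean) / SD = (71 - 69.3) / 18.0
z = 1.7 / 18.0
z = 0.0944
NCE = NCE = 21.06z + 50
Carry z at full precision (z = 1.7 / 18.0) into the conversion:
NCE = 21.06 * (1.7 / 18.0) + 50 = 35.802 / 18.0 + 50
NCE = 1.989 + 50
NCE = 51.989

51.989


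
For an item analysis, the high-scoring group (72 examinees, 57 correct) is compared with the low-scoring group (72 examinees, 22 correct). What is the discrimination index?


p_upper = 57/72 = 0.7917
p_lower = 22/72 = 0.3056
D = 0.7917 - 0.3056 = 0.4861

0.4861


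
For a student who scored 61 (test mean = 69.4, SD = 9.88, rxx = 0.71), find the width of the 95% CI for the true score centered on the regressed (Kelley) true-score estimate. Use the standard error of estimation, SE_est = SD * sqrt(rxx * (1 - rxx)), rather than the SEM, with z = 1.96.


True score estimate = 0.71*61 + 0.29*69.4 = 63.436
SE_est = SD * sqrt(rxx * (1 - rxx)) = 9.88 * sqrt(0.71 * 0.29) = 9.88 * sqrt(0.2059) = 4.483169
CI = T_est +/- z * SE_est, so width = 2 * z * SE_est = 2 * 1.96 * 4.483169
Width = 17.574

17.574


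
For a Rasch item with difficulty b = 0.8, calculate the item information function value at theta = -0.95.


P = 1/(1+exp(-(-0.95-0.8))) = 0.148
I = P*(1-P) = 0.148 * 0.852
I = 0.1261

0.1261


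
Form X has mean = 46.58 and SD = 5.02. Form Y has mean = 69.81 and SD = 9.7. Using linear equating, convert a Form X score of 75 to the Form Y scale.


slope = SD_Y / SD_X = 9.7 / 5.02 ~ 1.9323
intercept = mean_Y - slope * mean_X = 69.81 - (9.7 / 5.02) * 46.58 ~ -20.1952
Y = slope * X + intercept. To avoid rounding drift from the rounded slope/intercept, evaluate the equivalent form Y = mean_Y + SD_Y * (X - mean_X) / SD_X at full precision:
Y = 69.81 + 9.7 * (75 - 46.58) / 5.02
Y = 69.81 + 9.7 * 28.42 / 5.02
Y = 69.81 + 275.674 / 5.02
Y = 69.81 + 54.9151
Y = 124.7251

124.7251


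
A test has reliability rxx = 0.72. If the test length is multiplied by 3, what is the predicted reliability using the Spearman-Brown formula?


r_new = (n * rxx) / (1 + (n-1) * rxx)
r_new = (3 * 0.72) / (1 + 2 * 0.72)
r_new = 2.16 / 2.44
r_new = 0.8852

0.8852


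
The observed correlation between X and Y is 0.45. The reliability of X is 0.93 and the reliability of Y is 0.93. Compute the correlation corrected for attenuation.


r_corrected = rxy / sqrt(rxx * ryy)
= 0.45 / sqrt(0.93 * 0.93)
= 0.45 / sqrt(0.8649)
= 0.45 / 0.93
r_corrected = 0.4839

0.4839


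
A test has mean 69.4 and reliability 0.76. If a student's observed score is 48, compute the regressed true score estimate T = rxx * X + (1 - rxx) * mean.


T_est = rxx * X + (1 - rxx) * mean
T_est = 0.76 * 48 + 0.24 * 69.4
T_est = 36.48 + 16.656
T_est = 53.136

53.136


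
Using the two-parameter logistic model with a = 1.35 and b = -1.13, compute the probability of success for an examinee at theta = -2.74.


a*(theta - b) = 1.35 * (-2.74 - -1.13) = -2.1735
exp(--2.1735) = 8.789
P = 1 / (1 + 8.789)
P = 0.1022

0.1022


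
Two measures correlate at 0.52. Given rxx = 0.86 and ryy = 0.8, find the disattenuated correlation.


r_corrected = rxy / sqrt(rxx * ryy)
= 0.52 / sqrt(0.86 * 0.8)
= 0.52 / sqrt(0.688)
= 0.52 / 0.829458
r_corrected = 0.6269

0.6269


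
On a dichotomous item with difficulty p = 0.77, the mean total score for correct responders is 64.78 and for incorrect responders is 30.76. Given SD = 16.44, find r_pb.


q = 1 - p = 0.23
rpb = ((M1 - M0) / SD) * sqrt(p * q)
rpb = ((64.78 - 30.76) / 16.44) * sqrt(0.77 * 0.23)
rpb = 0.8708

0.8708


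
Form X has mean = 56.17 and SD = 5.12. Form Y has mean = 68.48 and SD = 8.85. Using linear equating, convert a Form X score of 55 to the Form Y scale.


slope = SD_Y / SD_X = 8.85 / 5.12 ~ 1.7285
intercept = mean_Y - slope * mean_X = 68.48 - (8.85 / 5.12) * 56.17 ~ -28.6107
Y = slope * X + intercept. To avoid rounding drift from the rounded slope/intercept, evaluate the equivalent form Y = mean_Y + SD_Y * (X - mean_X) / SD_X at full precision:
Y = 68.48 + 8.85 * (55 - 56.17) / 5.12
Y = 68.48 - 8.85 * 1.17 / 5.12
Y = 68.48 - 10.3545 / 5.12
Y = 68.48 - 2.0224
Y = 66.4576

66.4576


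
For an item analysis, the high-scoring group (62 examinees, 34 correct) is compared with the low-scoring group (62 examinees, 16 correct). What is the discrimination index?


p_upper = 34/62 = 0.5484
p_lower = 16/62 = 0.2581
D = 0.5484 - 0.2581 = 0.2903

0.2903


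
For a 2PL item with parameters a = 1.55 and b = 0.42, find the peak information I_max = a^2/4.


For 2PL, max info at theta = b = 0.42
I_max = a^2 / 4 = 1.55^2 / 4
= 2.4025 / 4
I_max = 0.6006

0.6006


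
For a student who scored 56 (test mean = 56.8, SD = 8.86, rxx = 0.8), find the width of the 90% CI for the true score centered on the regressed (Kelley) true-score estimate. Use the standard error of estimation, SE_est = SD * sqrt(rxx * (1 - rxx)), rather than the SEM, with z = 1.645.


True score estimate = 0.8*56 + 0.2*56.8 = 56.16
SE_est = SD * sqrt(rxx * (1 - rxx)) = 8.86 * sqrt(0.8 * 0.2) = 8.86 * sqrt(0.16) = 3.544
CI = T_est +/- z * SE_est, so width = 2 * z * SE_est = 2 * 1.645 * 3.544
Width = 11.6598

11.6598


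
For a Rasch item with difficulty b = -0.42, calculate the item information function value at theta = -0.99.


P = 1/(1+exp(-(-0.99--0.42))) = 0.3612
I = P*(1-P) = 0.3612 * 0.6388
I = 0.2307

0.2307


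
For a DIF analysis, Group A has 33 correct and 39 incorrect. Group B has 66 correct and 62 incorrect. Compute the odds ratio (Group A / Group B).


Odds_A = 33/39 = 0.8462
Odds_B = 66/62 = 1.0645
OR = Odds_A / Odds_B = 0.8462 / 1.0645
Exactly, OR = (33 * 62) / (39 * 66) = 2046 / 2574
OR = 0.7949

0.7949


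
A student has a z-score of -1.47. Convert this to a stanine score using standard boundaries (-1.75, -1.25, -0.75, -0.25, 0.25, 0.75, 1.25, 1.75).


Stanine boundaries: [-1.75, -1.25, -0.75, -0.25, 0.25, 0.75, 1.25, 1.75]
z = -1.47
Check each boundary:
  z >= -1.75 -> could be stanine 2
  z < -1.25
  z < -0.75
  z < -0.25
  z < 0.25
  z < 0.75
  z < 1.25
  z < 1.75
Highest qualifying boundary gives stanine = 2

2


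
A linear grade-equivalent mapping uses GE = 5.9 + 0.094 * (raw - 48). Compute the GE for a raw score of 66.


raw - median = 66 - 48 = 18
slope * diff = 0.094 * 18 = 1.692
GE = 5.9 + 1.692
GE = 7.592

7.592


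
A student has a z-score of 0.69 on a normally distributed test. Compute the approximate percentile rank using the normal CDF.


CDF(z) = 0.5 * (1 + erf(z/sqrt(2)))
erf(0.4879) = 0.5098
CDF = 0.7549
Percentile rank = 0.7549 * 100 = 75.49

75.49


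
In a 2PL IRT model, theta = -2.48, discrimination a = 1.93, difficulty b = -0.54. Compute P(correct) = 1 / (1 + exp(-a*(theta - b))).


a*(theta - b) = 1.93 * (-2.48 - -0.54) = -3.7442
exp(--3.7442) = 42.2752
P = 1 / (1 + 42.2752)
P = 0.0231

0.0231


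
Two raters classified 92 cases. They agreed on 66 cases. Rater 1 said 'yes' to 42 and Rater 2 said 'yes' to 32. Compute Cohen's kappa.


P_o = 66/92 = 0.717391
P_e = (42*32 + 50*60) / 8464 = 0.513233
kappa = (P_o - P_e) / (1 - P_e)
kappa = (0.717391 - 0.513233) / (1 - 0.513233)
kappa = 0.4194

0.4194


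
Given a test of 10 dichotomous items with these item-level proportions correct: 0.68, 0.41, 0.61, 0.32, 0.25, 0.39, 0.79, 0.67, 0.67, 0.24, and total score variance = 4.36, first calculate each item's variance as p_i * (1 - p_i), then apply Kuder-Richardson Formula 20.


For each item, compute p_i * q_i:
  Item 1: 0.68 * 0.32 = 0.2176
  Item 2: 0.41 * 0.59 = 0.2419
  Item 3: 0.61 * 0.39 = 0.2379
  Item 4: 0.32 * 0.68 = 0.2176
  Item 5: 0.25 * 0.75 = 0.1875
  Item 6: 0.39 * 0.61 = 0.2379
  Item 7: 0.79 * 0.21 = 0.1659
  Item 8: 0.67 * 0.33 = 0.2211
  Item 9: 0.67 * 0.33 = 0.2211
  Item 10: 0.24 * 0.76 = 0.1824
Sum(p_i * q_i) = 0.2176 + 0.2419 + 0.2379 + 0.2176 + 0.1875 + 0.2379 + 0.1659 + 0.2211 + 0.2211 + 0.1824 = 2.1309
KR-20 = (k/(k-1)) * (1 - Sum(p_i*q_i) / Var_total)
= (10/9) * (1 - 2.1309/4.36)
= 1.1111 * 0.5113
KR-20 = 0.5681

0.5681


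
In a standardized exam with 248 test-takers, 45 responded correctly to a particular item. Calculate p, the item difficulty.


Item difficulty p = number correct / total examinees
p = 45 / 248
p = 0.1815

0.1815


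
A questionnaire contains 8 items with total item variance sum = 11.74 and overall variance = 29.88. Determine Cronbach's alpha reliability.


alpha = (k/(k-1)) * (1 - sum(si^2)/s_total^2)
= (8/7) * (1 - 11.74/29.88)
alpha = 0.6938

0.6938


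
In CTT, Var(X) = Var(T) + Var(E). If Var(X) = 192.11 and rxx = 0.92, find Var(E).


var_true = rxx * var_obs = 0.92 * 192.11 = 176.7412
var_error = var_obs - var_true
var_error = 192.11 - 176.7412
var_error = 15.3688

15.3688


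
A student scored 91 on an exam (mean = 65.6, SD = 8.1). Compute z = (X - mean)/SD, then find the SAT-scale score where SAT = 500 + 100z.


z = (X - mean) / SD = (91 - 65.6) / 8.1
z = 25.4 / 8.1
z = 3.1358
SAT-scale = SAT = 500 + 100z
Carry z at full precision (z = 25.4 / 8.1) into the conversion:
SAT-scale = 500 + 100 * (25.4 / 8.1) = 500 + 2540 / 8.1
SAT-scale = 500 + 313.5802
SAT-scale = 813.5802

813.5802


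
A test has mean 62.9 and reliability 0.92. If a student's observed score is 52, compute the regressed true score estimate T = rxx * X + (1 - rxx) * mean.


T_est = rxx * X + (1 - rxx) * mean
T_est = 0.92 * 52 + 0.08 * 62.9
T_est = 47.84 + 5.032
T_est = 52.872

52.872


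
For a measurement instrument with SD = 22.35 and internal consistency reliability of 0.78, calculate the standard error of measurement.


SEM = SD * sqrt(1 - rxx)
SEM = 22.35 * sqrt(1 - 0.78)
SEM = 22.35 * sqrt(0.22) = 22.35 * 0.469042
SEM = 10.4831

10.4831


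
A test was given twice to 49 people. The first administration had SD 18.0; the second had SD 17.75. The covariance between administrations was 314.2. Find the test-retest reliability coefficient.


r = cov(X,Y) / (SD_X * SD_Y)
r = 314.2 / (18.0 * 17.75)
r = 314.2 / 319.5
r = 0.9834

0.9834


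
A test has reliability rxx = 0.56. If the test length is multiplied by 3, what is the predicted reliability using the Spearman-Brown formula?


r_new = (n * rxx) / (1 + (n-1) * rxx)
r_new = (3 * 0.56) / (1 + 2 * 0.56)
r_new = 1.68 / 2.12
r_new = 0.7925

0.7925


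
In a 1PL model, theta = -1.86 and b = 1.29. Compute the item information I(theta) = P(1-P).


P = 1/(1+exp(-(-1.86-1.29))) = 0.0411
I = P*(1-P) = 0.0411 * 0.9589
I = 0.0394

0.0394


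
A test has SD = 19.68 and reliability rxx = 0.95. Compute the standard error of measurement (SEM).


SEM = SD * sqrt(1 - rxx)
SEM = 19.68 * sqrt(1 - 0.95)
SEM = 19.68 * sqrt(0.05) = 19.68 * 0.223607
SEM = 4.4006

4.4006


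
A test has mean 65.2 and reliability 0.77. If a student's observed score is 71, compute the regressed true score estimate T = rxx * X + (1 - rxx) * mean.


T_est = rxx * X + (1 - rxx) * mean
T_est = 0.77 * 71 + 0.23 * 65.2
T_est = 54.67 + 14.996
T_est = 69.666

69.666


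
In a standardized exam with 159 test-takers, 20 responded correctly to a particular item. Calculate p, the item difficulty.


Item difficulty p = number correct / total examinees
p = 20 / 159
p = 0.1258

0.1258


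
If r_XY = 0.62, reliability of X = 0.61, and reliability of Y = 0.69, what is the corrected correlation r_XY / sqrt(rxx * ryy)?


r_corrected = rxy / sqrt(rxx * ryy)
= 0.62 / sqrt(0.61 * 0.69)
= 0.62 / sqrt(0.4209)
= 0.62 / 0.648768
r_corrected = 0.9557

0.9557


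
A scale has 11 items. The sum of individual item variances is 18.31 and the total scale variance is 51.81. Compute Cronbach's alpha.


alpha = (k/(k-1)) * (1 - sum(si^2)/s_total^2)
= (11/10) * (1 - 18.31/51.81)
alpha = 0.7113

0.7113


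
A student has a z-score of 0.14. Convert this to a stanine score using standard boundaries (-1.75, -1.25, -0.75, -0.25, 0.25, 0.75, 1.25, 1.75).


Stanine boundaries: [-1.75, -1.25, -0.75, -0.25, 0.25, 0.75, 1.25, 1.75]
z = 0.14
Check each boundary:
  z >= -1.75 -> could be stanine 2
  z >= -1.25 -> could be stanine 3
  z >= -0.75 -> could be stanine 4
  z >= -0.25 -> could be stanine 5
  z < 0.25
  z < 0.75
  z < 1.25
  z < 1.75
Highest qualifying boundary gives stanine = 5

5


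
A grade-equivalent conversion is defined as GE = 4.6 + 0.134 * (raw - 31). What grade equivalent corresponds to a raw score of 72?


raw - median = 72 - 31 = 41
slope * diff = 0.134 * 41 = 5.494
GE = 4.6 + 5.494
GE = 10.094

10.094


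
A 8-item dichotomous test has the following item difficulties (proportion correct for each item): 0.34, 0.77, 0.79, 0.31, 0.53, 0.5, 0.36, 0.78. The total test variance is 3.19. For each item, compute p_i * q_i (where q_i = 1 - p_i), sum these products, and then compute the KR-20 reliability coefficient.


For each item, compute p_i * q_i:
  Item 1: 0.34 * 0.66 = 0.2244
  Item 2: 0.77 * 0.23 = 0.1771
  Item 3: 0.79 * 0.21 = 0.1659
  Item 4: 0.31 * 0.69 = 0.2139
  Item 5: 0.53 * 0.47 = 0.2491
  Item 6: 0.5 * 0.5 = 0.25
  Item 7: 0.36 * 0.64 = 0.2304
  Item 8: 0.78 * 0.22 = 0.1716
Sum(p_i * q_i) = 0.2244 + 0.1771 + 0.1659 + 0.2139 + 0.2491 + 0.25 + 0.2304 + 0.1716 = 1.6824
KR-20 = (k/(k-1)) * (1 - Sum(p_i*q_i) / Var_total)
= (8/7) * (1 - 1.6824/3.19)
= 1.1429 * 0.4726
KR-20 = 0.5401

0.5401
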